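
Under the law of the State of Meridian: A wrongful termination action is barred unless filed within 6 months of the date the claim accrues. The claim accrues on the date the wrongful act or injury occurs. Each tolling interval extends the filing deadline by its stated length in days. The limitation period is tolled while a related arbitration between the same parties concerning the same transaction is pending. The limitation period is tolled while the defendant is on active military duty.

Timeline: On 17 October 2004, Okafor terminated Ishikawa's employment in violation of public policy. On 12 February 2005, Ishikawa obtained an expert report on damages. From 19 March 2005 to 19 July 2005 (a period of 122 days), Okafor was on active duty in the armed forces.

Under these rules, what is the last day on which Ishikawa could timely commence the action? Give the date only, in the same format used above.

The claim accrued on 17 October 2004, the date of the act.
6 months from 17 October 2004 is 17 April 2005.
Because the defendant's active military service ran from 19 March 2005 to 19 July 2005, the deadline is extended by 122 days to 17 August 2005.
Nothing else in the chronology tolls or restarts the period.

17 August 2005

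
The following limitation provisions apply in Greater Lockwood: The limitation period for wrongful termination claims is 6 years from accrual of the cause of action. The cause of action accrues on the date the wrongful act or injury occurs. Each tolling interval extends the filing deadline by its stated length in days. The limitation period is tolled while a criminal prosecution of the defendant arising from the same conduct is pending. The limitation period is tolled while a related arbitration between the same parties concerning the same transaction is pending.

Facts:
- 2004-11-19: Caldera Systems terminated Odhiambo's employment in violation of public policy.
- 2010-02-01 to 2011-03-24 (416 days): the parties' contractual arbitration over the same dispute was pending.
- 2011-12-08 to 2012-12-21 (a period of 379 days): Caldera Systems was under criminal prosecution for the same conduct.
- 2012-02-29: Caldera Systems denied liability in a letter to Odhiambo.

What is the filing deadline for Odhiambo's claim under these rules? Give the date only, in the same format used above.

2013-01-22

The cause of action accrued on 2004-11-19, the date of the act.
The untolled deadline — 6 years after 2004-11-19 — is 2010-11-19.
Because the pending related arbitration ran from 2010-02-01 to 2011-03-24, the deadline is extended by 416 days to 2012-01-09.
The pending criminal prosecution from 2011-12-08 to 2012-12-21 tolled the period for 379 days, extending the deadline to 2013-01-22.
None of the other events listed affects the running of the period under the stated rules.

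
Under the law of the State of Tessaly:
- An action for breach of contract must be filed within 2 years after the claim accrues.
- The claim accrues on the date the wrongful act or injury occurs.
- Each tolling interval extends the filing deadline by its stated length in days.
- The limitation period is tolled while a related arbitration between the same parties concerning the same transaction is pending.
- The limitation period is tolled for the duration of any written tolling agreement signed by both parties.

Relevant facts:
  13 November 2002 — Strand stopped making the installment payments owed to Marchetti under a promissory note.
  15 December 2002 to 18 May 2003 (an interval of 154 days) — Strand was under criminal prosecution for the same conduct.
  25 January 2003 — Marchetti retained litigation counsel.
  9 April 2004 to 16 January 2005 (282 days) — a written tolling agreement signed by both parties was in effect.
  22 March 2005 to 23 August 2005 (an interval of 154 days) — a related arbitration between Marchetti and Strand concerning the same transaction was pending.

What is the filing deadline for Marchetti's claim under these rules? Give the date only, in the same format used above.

The claim accrued on 13 November 2002, when the wrongful act occurred.
The untolled deadline — 2 years after 13 November 2002 — is 13 November 2004.
Because the written tolling agreement ran from 9 April 2004 to 16 January 2005, the deadline is extended by 282 days to 22 August 2005.
The pending related arbitration from 22 March 2005 to 23 August 2005 tolled the period for 154 days, extending the deadline to 23 January 2006.
Although a criminal prosecution ran from 15 December 2002 to 18 May 2003, the stated rules do not make that a tolling event, so it is disregarded.
The other events in the timeline have no effect on the limitation period under the stated rules.

23 January 2006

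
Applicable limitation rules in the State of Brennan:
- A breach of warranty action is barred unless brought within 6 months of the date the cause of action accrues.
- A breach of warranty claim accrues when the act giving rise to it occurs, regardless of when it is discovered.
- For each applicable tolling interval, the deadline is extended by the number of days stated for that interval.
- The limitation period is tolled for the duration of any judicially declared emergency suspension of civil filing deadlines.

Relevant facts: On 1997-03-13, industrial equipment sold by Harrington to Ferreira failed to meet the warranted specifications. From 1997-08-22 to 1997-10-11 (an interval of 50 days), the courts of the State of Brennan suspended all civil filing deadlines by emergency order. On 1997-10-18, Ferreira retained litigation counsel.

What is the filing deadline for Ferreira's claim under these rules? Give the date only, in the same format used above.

The limitation period began to run on 1997-03-13.
6 months from 1997-03-13 is 1997-09-13.
The emergency suspension of filing deadlines from 1997-08-22 to 1997-10-11 tolled the period for 50 days, extending the deadline to 1997-11-02.
None of the other events listed affects the running of the period under the stated rules.

1997-11-02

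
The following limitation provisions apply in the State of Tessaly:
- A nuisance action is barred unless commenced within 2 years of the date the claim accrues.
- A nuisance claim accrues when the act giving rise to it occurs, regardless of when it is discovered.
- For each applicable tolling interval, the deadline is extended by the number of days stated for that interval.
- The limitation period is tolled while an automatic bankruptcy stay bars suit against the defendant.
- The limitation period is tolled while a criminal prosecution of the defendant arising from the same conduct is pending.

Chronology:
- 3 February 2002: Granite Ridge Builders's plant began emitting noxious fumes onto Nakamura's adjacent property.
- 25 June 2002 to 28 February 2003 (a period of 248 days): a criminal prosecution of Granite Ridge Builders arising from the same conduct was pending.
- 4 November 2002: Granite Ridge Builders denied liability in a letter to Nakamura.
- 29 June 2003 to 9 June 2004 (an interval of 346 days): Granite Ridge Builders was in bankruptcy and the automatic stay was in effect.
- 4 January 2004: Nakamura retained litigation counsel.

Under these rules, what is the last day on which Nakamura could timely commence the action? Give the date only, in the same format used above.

19 September 2005

The claim accrued on 3 February 2002, the date of the act.
Adding the 2 years base period to 3 February 2002 gives a deadline of 3 February 2004, before any tolling.
Because the pending criminal prosecution ran from 25 June 2002 to 28 February 2003, the deadline is extended by 248 days to 8 October 2004.
The period was tolled for 346 days by the automatic bankruptcy stay (29 June 2003 to 9 June 2004), pushing the deadline to 19 September 2005.
None of the other events listed affects the running of the period under the stated rules.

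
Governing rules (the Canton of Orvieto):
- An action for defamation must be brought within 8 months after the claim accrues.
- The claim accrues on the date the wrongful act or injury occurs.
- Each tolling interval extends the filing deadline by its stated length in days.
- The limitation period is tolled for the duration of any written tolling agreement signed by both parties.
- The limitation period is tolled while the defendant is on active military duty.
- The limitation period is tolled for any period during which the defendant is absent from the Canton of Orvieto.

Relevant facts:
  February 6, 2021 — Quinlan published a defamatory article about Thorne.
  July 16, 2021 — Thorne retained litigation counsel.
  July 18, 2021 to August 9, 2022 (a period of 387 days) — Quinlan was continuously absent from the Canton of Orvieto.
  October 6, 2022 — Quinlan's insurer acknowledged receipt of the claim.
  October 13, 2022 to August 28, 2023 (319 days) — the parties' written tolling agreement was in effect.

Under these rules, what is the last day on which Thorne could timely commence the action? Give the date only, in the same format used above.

September 12, 2023

The claim accrued on February 6, 2021, the date of the act.
8 months from February 6, 2021 is October 6, 2021.
The period was tolled for 387 days by the defendant's absence from the jurisdiction (July 18, 2021 to August 9, 2022), pushing the deadline to October 28, 2022.
Because the written tolling agreement ran from October 13, 2022 to August 28, 2023, the deadline is extended by 319 days to September 12, 2023.
None of the other events listed affects the running of the period under the stated rules.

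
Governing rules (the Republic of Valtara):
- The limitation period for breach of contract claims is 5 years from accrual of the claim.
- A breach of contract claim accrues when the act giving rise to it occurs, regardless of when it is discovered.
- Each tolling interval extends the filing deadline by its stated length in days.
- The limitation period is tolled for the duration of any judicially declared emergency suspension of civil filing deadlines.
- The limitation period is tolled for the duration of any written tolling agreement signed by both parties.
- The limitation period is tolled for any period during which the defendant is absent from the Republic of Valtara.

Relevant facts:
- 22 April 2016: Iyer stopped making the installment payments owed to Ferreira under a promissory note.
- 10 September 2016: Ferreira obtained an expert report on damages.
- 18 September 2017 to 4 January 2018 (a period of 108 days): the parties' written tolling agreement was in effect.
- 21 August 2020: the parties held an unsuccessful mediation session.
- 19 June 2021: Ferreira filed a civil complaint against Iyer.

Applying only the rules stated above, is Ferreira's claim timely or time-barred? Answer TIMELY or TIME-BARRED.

TIMELY

The claim accrued on 22 April 2016, the date of the act.
Adding the 5 years base period to 22 April 2016 gives a deadline of 22 April 2021, before any tolling.
The written tolling agreement from 18 September 2017 to 4 January 2018 tolled the period for 108 days, extending the deadline to 8 August 2021.
Nothing else in the chronology tolls or restarts the period.
The 19 June 2021 filing precedes the 8 August 2021 deadline; the claim is timely.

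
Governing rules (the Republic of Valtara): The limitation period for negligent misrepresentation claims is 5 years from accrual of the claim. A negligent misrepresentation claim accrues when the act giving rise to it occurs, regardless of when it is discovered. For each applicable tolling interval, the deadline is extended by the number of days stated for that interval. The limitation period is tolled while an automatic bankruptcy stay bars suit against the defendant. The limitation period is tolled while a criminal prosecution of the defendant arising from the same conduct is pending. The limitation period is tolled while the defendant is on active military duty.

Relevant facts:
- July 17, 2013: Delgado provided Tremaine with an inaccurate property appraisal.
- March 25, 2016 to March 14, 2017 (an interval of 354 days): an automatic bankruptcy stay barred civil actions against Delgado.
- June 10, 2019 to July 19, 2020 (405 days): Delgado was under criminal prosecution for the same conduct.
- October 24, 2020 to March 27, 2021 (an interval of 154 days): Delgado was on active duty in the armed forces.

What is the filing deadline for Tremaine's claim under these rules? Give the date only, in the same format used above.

August 14, 2020

The claim accrued on July 17, 2013, the date of the act.
The untolled deadline — 5 years after July 17, 2013 — is July 17, 2018.
The automatic bankruptcy stay from March 25, 2016 to March 14, 2017 tolled the period for 354 days, extending the deadline to July 6, 2019.
The pending criminal prosecution from June 10, 2019 to July 19, 2020 tolled the period for 405 days, extending the deadline to August 14, 2020.
By the time the defendant's active military service began on October 24, 2020, the limitation period had already expired on August 14, 2020; that interval cannot revive it.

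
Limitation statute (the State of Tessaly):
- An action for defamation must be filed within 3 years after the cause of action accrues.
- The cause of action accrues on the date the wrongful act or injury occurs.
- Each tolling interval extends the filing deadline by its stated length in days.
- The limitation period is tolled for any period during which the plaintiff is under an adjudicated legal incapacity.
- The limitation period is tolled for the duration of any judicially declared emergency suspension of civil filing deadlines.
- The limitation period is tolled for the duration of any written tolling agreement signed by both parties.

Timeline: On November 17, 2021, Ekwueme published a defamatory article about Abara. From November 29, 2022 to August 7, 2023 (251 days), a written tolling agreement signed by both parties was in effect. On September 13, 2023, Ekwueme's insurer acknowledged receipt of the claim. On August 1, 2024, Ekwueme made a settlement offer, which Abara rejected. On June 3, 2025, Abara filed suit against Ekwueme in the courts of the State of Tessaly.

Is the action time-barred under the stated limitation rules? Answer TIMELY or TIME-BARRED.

TIMELY

The cause of action accrued on November 17, 2021, the date of the act.
3 years from November 17, 2021 is November 17, 2024.
The period was tolled for 251 days by the written tolling agreement (November 29, 2022 to August 7, 2023), pushing the deadline to July 26, 2025.
Nothing else in the chronology tolls or restarts the period.
Abara filed on June 3, 2025, before the July 26, 2025 deadline, so the action is timely.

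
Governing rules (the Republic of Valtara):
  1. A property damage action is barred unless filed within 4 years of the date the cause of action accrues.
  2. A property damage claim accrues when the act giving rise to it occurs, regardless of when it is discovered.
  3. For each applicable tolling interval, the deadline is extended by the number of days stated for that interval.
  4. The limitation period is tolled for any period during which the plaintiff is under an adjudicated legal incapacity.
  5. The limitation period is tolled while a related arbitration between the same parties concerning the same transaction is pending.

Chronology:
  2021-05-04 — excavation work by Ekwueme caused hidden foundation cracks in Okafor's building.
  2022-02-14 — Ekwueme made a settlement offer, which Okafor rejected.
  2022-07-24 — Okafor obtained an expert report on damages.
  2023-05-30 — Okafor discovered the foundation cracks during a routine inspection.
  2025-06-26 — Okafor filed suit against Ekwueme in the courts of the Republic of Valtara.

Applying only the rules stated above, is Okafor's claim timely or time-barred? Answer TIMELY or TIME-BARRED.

TIME-BARRED

Because the rule ties accrual to occurrence, the claim accrued on 2021-05-04, not on the 2023-05-30 discovery date.
Adding the 4 years base period to 2021-05-04 gives a deadline of 2025-05-04, before any tolling.
None of the other events listed affects the running of the period under the stated rules.
The 2025-06-26 filing falls after the 2025-05-04 deadline; the claim is time-barred.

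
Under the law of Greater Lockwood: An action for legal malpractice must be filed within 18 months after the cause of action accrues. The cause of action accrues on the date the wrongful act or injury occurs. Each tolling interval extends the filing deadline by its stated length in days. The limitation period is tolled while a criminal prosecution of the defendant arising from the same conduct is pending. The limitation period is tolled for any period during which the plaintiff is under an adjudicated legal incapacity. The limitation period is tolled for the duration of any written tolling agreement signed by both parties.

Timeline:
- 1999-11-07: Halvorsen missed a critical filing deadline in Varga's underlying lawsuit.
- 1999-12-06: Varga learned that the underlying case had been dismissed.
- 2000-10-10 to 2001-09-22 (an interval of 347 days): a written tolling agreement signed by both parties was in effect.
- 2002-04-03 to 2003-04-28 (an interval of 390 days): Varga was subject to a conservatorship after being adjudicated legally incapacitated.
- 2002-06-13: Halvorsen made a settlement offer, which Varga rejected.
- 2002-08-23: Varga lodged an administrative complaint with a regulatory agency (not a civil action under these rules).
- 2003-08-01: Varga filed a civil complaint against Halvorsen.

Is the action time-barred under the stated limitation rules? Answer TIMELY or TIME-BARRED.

The claim accrued on 1999-11-07, when the wrongful act occurred; under the stated occurrence rule the 1999-12-06 discovery does not delay accrual.
18 months from 1999-11-07 is 2001-05-07.
Because the written tolling agreement ran from 2000-10-10 to 2001-09-22, the deadline is extended by 347 days to 2002-04-19.
The plaintiff's legal incapacity from 2002-04-03 to 2003-04-28 tolled the period for 390 days, extending the deadline to 2003-05-14.
The other events in the timeline have no effect on the limitation period under the stated rules.
Filing on 2003-08-01 missed the 2003-05-14 deadline — the action is time-barred.

TIME-BARRED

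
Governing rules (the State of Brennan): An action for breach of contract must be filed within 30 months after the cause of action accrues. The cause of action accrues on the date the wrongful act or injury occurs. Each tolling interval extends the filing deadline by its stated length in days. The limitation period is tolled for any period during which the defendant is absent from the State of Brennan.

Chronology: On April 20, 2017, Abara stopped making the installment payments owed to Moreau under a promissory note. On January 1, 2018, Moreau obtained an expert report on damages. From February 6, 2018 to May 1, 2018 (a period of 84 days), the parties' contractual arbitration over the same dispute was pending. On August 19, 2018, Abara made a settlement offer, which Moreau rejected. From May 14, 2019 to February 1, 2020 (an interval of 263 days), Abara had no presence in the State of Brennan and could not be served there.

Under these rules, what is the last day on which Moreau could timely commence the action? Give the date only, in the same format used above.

July 9, 2020

The claim accrued on April 20, 2017, when the wrongful act occurred.
Adding the 30 months base period to April 20, 2017 gives a deadline of October 20, 2019, before any tolling.
The period was tolled for 263 days by the defendant's absence from the jurisdiction (May 14, 2019 to February 1, 2020), pushing the deadline to July 9, 2020.
Although a pending arbitration ran from February 6, 2018 to May 1, 2018, the stated rules do not make that a tolling event, so it is disregarded.
The other events in the timeline have no effect on the limitation period under the stated rules.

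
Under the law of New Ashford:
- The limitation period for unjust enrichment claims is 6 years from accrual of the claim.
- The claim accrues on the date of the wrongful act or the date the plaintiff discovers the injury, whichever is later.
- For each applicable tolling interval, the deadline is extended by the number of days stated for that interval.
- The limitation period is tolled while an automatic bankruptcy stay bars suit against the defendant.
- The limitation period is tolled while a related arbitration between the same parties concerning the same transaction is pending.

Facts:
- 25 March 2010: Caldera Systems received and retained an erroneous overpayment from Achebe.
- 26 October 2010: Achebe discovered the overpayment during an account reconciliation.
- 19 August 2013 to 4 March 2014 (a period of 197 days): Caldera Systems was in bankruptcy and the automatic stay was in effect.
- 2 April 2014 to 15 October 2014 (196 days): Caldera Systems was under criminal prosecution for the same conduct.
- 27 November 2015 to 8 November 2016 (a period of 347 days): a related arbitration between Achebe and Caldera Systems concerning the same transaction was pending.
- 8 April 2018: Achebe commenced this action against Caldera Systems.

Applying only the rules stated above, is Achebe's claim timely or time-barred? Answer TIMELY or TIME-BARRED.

TIMELY

Taking the later of the act (25 March 2010) and discovery (26 October 2010), the claim accrued on 26 October 2010.
The untolled deadline — 6 years after 26 October 2010 — is 26 October 2016.
The automatic bankruptcy stay from 19 August 2013 to 4 March 2014 tolled the period for 197 days, extending the deadline to 11 May 2017.
Because the pending related arbitration ran from 27 November 2015 to 8 November 2016, the deadline is extended by 347 days to 23 April 2018.
The pending criminal prosecution from 2 April 2014 to 15 October 2014 does not toll the period, because no stated rule makes a criminal prosecution a tolling event.
Filing on 8 April 2018 beat the 23 April 2018 deadline — the action is timely.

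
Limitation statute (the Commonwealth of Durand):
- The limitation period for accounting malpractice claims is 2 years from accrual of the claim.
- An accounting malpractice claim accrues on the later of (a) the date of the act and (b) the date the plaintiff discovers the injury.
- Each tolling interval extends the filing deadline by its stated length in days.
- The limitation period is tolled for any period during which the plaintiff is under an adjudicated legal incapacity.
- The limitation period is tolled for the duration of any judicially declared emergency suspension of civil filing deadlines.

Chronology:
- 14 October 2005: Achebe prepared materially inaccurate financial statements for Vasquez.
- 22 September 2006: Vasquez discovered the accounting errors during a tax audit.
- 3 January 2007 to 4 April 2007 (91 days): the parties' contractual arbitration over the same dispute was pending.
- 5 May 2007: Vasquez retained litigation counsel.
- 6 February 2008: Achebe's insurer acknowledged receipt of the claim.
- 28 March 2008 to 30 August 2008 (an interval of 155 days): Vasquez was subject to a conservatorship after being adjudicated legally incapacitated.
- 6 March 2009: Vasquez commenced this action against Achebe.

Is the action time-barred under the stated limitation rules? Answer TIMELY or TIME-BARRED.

TIME-BARRED

The claim accrued on 22 September 2006 — the later of the 14 October 2005 act and the 22 September 2006 discovery.
Adding the 2 years base period to 22 September 2006 gives a deadline of 22 September 2008, before any tolling.
The period was tolled for 155 days by the plaintiff's legal incapacity (28 March 2008 to 30 August 2008), pushing the deadline to 24 February 2009.
No stated provision tolls the period for a pending arbitration, so the interval from 3 January 2007 to 4 April 2007 has no effect on the deadline.
The other events in the timeline have no effect on the limitation period under the stated rules.
Filing on 6 March 2009 missed the 24 February 2009 deadline — the action is time-barred.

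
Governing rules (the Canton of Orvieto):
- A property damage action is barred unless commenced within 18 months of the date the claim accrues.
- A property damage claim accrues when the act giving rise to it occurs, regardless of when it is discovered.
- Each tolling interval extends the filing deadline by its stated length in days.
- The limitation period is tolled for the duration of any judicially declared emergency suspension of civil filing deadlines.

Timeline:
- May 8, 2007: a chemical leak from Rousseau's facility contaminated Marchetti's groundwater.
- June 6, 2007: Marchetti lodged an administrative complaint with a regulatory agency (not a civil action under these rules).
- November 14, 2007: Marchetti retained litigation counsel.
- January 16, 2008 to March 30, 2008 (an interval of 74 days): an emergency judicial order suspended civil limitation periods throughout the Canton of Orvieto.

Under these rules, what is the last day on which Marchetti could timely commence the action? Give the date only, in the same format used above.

January 21, 2009

The limitation period began to run on May 8, 2007.
The untolled deadline — 18 months after May 8, 2007 — is November 8, 2008.
Because the emergency suspension of filing deadlines ran from January 16, 2008 to March 30, 2008, the deadline is extended by 74 days to January 21, 2009.
Nothing else in the chronology tolls or restarts the period.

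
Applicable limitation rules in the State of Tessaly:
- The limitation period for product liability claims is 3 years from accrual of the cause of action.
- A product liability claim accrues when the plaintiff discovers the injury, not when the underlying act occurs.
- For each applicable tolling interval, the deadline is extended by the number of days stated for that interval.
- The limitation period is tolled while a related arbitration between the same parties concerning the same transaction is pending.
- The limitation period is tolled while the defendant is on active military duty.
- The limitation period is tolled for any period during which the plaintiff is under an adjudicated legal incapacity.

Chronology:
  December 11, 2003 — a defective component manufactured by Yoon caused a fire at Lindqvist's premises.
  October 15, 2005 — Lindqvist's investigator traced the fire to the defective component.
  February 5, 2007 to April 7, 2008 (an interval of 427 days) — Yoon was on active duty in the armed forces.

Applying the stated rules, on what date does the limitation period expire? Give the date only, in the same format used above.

December 16, 2009

Under the discovery rule, the claim accrued on October 15, 2005, when Lindqvist discovered the injury — not on the December 11, 2003 date of the underlying act.
3 years from October 15, 2005 is October 15, 2008.
Because the defendant's active military service ran from February 5, 2007 to April 7, 2008, the deadline is extended by 427 days to December 16, 2009.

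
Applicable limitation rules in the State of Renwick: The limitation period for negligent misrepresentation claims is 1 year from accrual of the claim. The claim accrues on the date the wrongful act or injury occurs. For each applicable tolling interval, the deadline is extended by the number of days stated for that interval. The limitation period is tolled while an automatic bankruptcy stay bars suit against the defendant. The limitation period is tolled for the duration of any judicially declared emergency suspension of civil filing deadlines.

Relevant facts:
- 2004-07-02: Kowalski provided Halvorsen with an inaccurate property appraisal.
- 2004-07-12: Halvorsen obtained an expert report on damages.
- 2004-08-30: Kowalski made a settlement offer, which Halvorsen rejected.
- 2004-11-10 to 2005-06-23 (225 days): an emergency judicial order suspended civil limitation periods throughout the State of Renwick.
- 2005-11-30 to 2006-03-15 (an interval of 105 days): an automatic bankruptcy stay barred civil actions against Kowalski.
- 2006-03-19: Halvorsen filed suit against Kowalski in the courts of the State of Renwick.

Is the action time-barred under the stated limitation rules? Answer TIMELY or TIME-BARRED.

The claim accrued on 2004-07-02, the date of the act.
Adding the 1 year base period to 2004-07-02 gives a deadline of 2005-07-02, before any tolling.
The emergency suspension of filing deadlines from 2004-11-10 to 2005-06-23 tolled the period for 225 days, extending the deadline to 2006-02-12.
The period was tolled for 105 days by the automatic bankruptcy stay (2005-11-30 to 2006-03-15), pushing the deadline to 2006-05-28.
The other events in the timeline have no effect on the limitation period under the stated rules.
Filing on 2006-03-19 beat the 2006-05-28 deadline — the action is timely.

TIMELY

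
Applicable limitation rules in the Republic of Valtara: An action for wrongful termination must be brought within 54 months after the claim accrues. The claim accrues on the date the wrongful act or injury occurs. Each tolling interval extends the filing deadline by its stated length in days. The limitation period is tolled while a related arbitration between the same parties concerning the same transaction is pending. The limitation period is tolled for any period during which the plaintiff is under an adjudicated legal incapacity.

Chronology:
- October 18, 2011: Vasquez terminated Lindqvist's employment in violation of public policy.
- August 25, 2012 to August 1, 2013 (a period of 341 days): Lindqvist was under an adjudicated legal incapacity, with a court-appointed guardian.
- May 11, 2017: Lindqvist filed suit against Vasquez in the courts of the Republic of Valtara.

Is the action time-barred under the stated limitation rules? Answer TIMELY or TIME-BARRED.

The claim accrued on October 18, 2011, the date of the act.
54 months from October 18, 2011 is April 18, 2016.
The period was tolled for 341 days by the plaintiff's legal incapacity (August 25, 2012 to August 1, 2013), pushing the deadline to March 25, 2017.
The May 11, 2017 filing falls after the March 25, 2017 deadline; the claim is time-barred.

TIME-BARRED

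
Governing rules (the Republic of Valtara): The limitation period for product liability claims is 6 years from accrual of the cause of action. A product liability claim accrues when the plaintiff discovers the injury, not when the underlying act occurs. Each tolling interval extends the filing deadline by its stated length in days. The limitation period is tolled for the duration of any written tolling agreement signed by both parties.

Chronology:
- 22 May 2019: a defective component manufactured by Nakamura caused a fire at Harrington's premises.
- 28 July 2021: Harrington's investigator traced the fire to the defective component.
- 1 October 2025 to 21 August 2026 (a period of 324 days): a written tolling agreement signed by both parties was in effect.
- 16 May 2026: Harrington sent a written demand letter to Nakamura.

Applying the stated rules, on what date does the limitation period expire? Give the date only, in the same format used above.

16 June 2028

Accrual is tied to discovery, so the period began on 28 July 2021 rather than on 22 May 2019 when the act occurred.
The untolled deadline — 6 years after 28 July 2021 — is 28 July 2027.
The period was tolled for 324 days by the written tolling agreement (1 October 2025 to 21 August 2026), pushing the deadline to 16 June 2028.
Nothing else in the chronology tolls or restarts the period.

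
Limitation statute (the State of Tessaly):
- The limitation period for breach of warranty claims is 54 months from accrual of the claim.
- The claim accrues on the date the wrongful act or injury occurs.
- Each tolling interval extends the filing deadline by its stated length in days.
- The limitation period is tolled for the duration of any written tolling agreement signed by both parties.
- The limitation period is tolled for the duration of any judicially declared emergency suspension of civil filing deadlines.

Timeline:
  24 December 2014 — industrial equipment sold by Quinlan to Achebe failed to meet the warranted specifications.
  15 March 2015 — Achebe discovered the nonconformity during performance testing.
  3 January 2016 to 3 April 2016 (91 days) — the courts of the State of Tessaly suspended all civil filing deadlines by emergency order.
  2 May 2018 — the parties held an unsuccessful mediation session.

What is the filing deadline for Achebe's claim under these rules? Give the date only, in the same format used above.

Accrual is governed by the date of the act, so the period began to run on 24 December 2014; the later discovery on 15 March 2015 is irrelevant under the stated rule.
Adding the 54 months base period to 24 December 2014 gives a deadline of 24 June 2019, before any tolling.
The period was tolled for 91 days by the emergency suspension of filing deadlines (3 January 2016 to 3 April 2016), pushing the deadline to 23 September 2019.
The other events in the timeline have no effect on the limitation period under the stated rules.

23 September 2019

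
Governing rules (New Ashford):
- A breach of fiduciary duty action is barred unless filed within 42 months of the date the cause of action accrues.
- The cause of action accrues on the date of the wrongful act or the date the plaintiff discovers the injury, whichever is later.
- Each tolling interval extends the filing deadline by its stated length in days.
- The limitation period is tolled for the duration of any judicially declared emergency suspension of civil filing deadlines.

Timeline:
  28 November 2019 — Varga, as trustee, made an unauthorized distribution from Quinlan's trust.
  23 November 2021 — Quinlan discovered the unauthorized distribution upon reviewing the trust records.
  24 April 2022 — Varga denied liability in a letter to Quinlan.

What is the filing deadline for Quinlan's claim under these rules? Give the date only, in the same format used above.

23 May 2025

Because discovery on 23 November 2021 post-dates the 28 November 2019 act, accrual under the later-of rule falls on 23 November 2021.
42 months from 23 November 2021 is 23 May 2025.
Nothing else in the chronology tolls or restarts the period.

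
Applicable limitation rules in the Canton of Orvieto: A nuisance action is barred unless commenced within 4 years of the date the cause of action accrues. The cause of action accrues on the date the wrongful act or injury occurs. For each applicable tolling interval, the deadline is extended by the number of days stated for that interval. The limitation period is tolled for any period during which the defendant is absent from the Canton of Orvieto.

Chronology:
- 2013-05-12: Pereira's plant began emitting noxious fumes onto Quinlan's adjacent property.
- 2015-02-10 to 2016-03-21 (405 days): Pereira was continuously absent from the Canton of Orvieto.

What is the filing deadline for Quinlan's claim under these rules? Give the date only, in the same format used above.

The limitation period began to run on 2013-05-12.
4 years from 2013-05-12 is 2017-05-12.
The period was tolled for 405 days by the defendant's absence from the jurisdiction (2015-02-10 to 2016-03-21), pushing the deadline to 2018-06-21.

2018-06-21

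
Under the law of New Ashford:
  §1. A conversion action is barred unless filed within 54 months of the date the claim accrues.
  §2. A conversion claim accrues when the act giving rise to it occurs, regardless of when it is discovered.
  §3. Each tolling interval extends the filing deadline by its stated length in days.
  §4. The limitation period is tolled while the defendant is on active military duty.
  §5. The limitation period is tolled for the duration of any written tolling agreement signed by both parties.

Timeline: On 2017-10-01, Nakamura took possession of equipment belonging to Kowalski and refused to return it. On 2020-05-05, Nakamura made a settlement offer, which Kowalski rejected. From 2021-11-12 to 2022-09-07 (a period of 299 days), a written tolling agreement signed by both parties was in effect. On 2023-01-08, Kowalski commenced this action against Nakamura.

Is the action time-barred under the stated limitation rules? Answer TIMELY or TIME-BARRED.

TIMELY

The claim accrued on 2017-10-01, the date of the act.
Adding the 54 months base period to 2017-10-01 gives a deadline of 2022-04-01, before any tolling.
The written tolling agreement from 2021-11-12 to 2022-09-07 tolled the period for 299 days, extending the deadline to 2023-01-25.
The other events in the timeline have no effect on the limitation period under the stated rules.
The 2023-01-08 filing precedes the 2023-01-25 deadline; the claim is timely.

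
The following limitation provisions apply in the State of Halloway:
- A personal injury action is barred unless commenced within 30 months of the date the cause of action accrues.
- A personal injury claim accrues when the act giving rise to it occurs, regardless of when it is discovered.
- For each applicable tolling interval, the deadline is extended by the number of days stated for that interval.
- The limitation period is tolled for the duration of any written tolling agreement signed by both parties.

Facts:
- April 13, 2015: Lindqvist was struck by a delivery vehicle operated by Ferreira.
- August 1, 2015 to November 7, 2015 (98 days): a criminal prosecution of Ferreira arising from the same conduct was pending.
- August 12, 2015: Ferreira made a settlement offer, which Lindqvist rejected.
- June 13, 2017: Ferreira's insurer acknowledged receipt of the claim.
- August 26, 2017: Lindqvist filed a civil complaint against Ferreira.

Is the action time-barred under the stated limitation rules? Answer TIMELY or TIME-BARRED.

TIMELY

The claim accrued on April 13, 2015, when the wrongful act occurred.
30 months from April 13, 2015 is October 13, 2017.
Although a criminal prosecution ran from August 1, 2015 to November 7, 2015, the stated rules do not make that a tolling event, so it is disregarded.
None of the other events listed affects the running of the period under the stated rules.
The August 26, 2017 filing precedes the October 13, 2017 deadline; the claim is timely.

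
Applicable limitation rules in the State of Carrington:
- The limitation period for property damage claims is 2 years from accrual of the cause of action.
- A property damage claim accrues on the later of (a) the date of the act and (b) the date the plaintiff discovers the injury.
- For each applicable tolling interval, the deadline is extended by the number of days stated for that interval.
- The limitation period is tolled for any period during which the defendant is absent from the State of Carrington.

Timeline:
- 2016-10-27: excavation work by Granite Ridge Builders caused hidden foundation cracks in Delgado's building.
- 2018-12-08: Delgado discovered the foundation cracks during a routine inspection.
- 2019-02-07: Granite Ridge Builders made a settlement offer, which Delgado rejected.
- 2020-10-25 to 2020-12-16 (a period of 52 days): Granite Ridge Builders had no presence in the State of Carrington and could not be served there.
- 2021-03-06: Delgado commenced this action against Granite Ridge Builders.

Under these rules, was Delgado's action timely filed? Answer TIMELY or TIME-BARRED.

TIME-BARRED

The claim accrued on 2018-12-08 — the later of the 2016-10-27 act and the 2018-12-08 discovery.
The untolled deadline — 2 years after 2018-12-08 — is 2020-12-08.
The defendant's absence from the jurisdiction from 2020-10-25 to 2020-12-16 tolled the period for 52 days, extending the deadline to 2021-01-29.
None of the other events listed affects the running of the period under the stated rules.
Filing on 2021-03-06 missed the 2021-01-29 deadline — the action is time-barred.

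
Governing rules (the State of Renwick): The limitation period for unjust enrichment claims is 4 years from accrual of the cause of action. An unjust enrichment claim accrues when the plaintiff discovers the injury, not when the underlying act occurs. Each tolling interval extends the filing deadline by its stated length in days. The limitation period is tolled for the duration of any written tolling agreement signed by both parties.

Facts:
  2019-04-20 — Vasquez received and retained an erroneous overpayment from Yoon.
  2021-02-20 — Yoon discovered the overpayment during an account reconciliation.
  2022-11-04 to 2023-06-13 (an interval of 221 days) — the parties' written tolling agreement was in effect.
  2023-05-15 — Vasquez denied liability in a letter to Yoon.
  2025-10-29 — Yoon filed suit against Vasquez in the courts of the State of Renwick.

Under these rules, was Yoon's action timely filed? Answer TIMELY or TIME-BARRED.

Accrual is tied to discovery, so the period began on 2021-02-20 rather than on 2019-04-20 when the act occurred.
4 years from 2021-02-20 is 2025-02-20.
The period was tolled for 221 days by the written tolling agreement (2022-11-04 to 2023-06-13), pushing the deadline to 2025-09-29.
Nothing else in the chronology tolls or restarts the period.
Yoon filed on 2025-10-29, after the 2025-09-29 deadline, so the action is time-barred.

TIME-BARRED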